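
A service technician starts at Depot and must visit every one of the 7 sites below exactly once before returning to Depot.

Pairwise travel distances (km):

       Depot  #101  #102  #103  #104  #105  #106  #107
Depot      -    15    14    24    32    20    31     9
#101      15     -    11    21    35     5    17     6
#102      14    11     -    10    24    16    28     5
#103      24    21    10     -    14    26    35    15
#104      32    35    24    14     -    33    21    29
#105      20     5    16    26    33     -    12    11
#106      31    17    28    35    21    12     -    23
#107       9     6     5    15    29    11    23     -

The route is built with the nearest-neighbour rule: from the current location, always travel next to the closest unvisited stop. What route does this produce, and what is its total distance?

At Depot the remaining stops are #107 9, #102 14, #101 15, #105 20, #103 24, #106 31, #104 32; go to #107.
At #107 the remaining stops are #102 5, #101 6, #105 11, #103 15, #106 23, #104 29; go to #102.
At #102 the remaining stops are #103 10, #101 11, #105 16, #104 24, #106 28; go to #103.
At #103 the remaining stops are #104 14, #101 21, #105 26, #106 35; go to #104.
At #104 the remaining stops are #106 21, #105 33, #101 35; go to #106.
At #106 the remaining stops are #105 12, #101 17; go to #105.
At #105 the remaining stops are #101 5; go to #101.
Return #101→Depot: 15.
Total = 9 + 5 + 10 + 14 + 21 + 12 + 5 + 15 = 91.

91 km along Depot → #107 → #102 → #103 → #104 → #106 → #105 → #101 → Depot.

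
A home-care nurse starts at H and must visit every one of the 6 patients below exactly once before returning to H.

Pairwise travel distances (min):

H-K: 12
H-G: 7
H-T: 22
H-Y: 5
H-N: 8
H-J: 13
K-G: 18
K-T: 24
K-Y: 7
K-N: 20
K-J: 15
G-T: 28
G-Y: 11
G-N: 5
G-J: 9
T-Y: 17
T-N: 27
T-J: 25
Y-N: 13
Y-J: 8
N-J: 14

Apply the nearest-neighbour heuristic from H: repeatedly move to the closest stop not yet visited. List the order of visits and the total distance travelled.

From H: distances to unvisited — Y=5, G=7, N=8, K=12, J=13, T=22. Nearest is Y (5).
From Y: distances to unvisited — K=7, J=8, G=11, N=13, T=17. Nearest is K (7).
From K: distances to unvisited — J=15, G=18, N=20, T=24. Nearest is J (15).
From J: distances to unvisited — G=9, N=14, T=25. Nearest is G (9).
From G: distances to unvisited — N=5, T=28. Nearest is N (5).
From N: distances to unvisited — T=27. Nearest is T (27).
Return T→H: 22.
Total = 5 + 7 + 15 + 9 + 5 + 27 + 22 = 90.

Total distance 90 min via the nearest-neighbour route H → Y → K → J → G → N → T → H.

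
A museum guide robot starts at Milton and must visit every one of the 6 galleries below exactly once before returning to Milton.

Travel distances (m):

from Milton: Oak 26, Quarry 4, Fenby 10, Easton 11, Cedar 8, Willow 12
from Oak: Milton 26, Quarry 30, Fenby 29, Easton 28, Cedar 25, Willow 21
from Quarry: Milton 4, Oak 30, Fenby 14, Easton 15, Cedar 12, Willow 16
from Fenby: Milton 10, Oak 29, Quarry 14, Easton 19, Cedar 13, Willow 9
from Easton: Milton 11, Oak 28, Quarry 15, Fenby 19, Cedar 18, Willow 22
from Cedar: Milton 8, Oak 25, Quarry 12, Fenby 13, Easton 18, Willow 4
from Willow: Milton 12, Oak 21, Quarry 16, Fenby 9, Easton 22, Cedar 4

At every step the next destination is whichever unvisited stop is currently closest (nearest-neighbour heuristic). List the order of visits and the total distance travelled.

Milton → [Quarry:4 / Cedar:8 / Fenby:10 / Easton:11 / Willow:12 / Oak:26] → Quarry (4)
Quarry → [Cedar:12 / Fenby:14 / Easton:15 / Willow:16 / Oak:30] → Cedar (12)
Cedar → [Willow:4 / Fenby:13 / Easton:18 / Oak:25] → Willow (4)
Willow → [Fenby:9 / Oak:21 / Easton:22] → Fenby (9)
Fenby → [Easton:19 / Oak:29] → Easton (19)
Easton → [Oak:28] → Oak (28)
Return Oak→Milton: 26.
Total = 4 + 12 + 4 + 9 + 19 + 28 + 26 = 102.

Total distance 102 m via the nearest-neighbour route Milton → Quarry → Cedar → Willow → Fenby → Easton → Oak → Milton.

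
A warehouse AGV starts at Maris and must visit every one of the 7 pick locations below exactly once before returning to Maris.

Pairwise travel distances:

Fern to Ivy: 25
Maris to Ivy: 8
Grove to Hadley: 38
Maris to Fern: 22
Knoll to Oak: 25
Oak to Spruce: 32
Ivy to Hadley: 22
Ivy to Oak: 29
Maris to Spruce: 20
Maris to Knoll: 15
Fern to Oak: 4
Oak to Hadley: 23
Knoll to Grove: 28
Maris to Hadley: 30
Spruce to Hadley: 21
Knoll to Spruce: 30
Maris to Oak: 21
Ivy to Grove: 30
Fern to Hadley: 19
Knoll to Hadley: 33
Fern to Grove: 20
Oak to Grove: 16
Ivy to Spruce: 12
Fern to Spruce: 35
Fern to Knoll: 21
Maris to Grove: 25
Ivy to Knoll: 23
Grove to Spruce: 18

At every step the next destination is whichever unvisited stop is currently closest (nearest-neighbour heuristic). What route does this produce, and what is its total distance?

At Maris the remaining stops are Ivy 8, Knoll 15, Spruce 20, Oak 21, Fern 22, Grove 25, Hadley 30; go to Ivy.
At Ivy the remaining stops are Spruce 12, Hadley 22, Knoll 23, Fern 25, Oak 29, Grove 30; go to Spruce.
At Spruce the remaining stops are Grove 18, Hadley 21, Knoll 30, Oak 32, Fern 35; go to Grove.
At Grove the remaining stops are Oak 16, Fern 20, Knoll 28, Hadley 38; go to Oak.
At Oak the remaining stops are Fern 4, Hadley 23, Knoll 25; go to Fern.
At Fern the remaining stops are Hadley 19, Knoll 21; go to Hadley.
At Hadley the remaining stops are Knoll 33; go to Knoll.
Return Knoll→Maris: 15.
Total = 8 + 12 + 18 + 16 + 4 + 19 + 33 + 15 = 125.

125 along Maris → Ivy → Spruce → Grove → Oak → Fern → Hadley → Knoll → Maris.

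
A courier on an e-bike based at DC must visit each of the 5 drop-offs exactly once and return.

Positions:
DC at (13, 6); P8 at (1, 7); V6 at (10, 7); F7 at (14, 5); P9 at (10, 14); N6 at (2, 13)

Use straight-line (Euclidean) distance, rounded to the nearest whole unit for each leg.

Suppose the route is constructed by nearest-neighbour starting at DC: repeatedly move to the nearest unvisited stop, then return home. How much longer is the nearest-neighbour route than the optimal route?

DC: F7=1, V6=3, P9=9, P8=12, N6=13 ⇒ F7
F7: V6=4, P9=10, P8=13, N6=14 ⇒ V6
V6: P9=7, P8=9, N6=10 ⇒ P9
P9: N6=8, P8=11 ⇒ N6
N6: P8=6 ⇒ P8
NN route DC → F7 → V6 → P9 → N6 → P8 → DC costs 38.
Optimal: DC → V6 → P8 → N6 → P9 → F7 → DC costs 37 (by enumerating all 60 distinct tours).
Excess = 38 − 37 = 1.

The nearest-neighbour route is 1 longer than optimal.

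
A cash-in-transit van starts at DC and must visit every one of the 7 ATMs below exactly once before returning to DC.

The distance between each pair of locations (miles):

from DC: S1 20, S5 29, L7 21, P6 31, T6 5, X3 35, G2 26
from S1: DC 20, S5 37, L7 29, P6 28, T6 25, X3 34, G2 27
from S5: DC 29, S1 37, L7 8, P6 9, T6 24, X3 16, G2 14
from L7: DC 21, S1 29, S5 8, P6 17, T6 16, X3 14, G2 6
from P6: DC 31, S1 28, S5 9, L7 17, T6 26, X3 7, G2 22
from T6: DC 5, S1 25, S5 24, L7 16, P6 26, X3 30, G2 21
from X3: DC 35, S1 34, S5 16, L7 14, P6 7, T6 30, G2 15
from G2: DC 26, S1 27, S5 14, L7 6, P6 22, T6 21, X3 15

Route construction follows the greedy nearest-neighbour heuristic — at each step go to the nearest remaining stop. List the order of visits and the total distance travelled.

Nearest-neighbour total = 111 miles; route DC → T6 → L7 → G2 → S5 → P6 → X3 → S1 → DC.

DC → [T6:5 / S1:20 / L7:21 / G2:26 / S5:29 / P6:31 / X3:35] → T6 (5)
T6 → [L7:16 / G2:21 / S5:24 / S1:25 / P6:26 / X3:30] → L7 (16)
L7 → [G2:6 / S5:8 / X3:14 / P6:17 / S1:29] → G2 (6)
G2 → [S5:14 / X3:15 / P6:22 / S1:27] → S5 (14)
S5 → [P6:9 / X3:16 / S1:37] → P6 (9)
P6 → [X3:7 / S1:28] → X3 (7)
X3 → [S1:34] → S1 (34)
Return S1→DC: 20.
Total = 5 + 16 + 6 + 14 + 9 + 7 + 34 + 20 = 111.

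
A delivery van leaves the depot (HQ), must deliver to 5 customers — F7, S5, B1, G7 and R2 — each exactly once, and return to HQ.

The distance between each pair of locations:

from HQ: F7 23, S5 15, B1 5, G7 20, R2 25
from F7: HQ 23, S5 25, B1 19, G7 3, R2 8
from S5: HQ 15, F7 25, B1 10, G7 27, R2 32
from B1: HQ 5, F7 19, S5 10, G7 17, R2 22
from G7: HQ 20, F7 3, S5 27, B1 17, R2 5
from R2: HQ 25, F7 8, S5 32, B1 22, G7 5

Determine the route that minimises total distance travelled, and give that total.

There are 60 distinct closed tours to check (reversals are equivalent).
HQ → F7 → S5 → B1 → G7 → R2 → HQ: 23+25+10+17+5+25 = 105
HQ → F7 → S5 → B1 → R2 → G7 → HQ: 23+25+10+22+5+20 = 105
HQ → F7 → S5 → G7 → B1 → R2 → HQ: 23+25+27+17+22+25 = 139
HQ → F7 → S5 → G7 → R2 → B1 → HQ: 23+25+27+5+22+5 = 107
HQ → F7 → S5 → R2 → B1 → G7 → HQ: 23+25+32+22+17+20 = 139
HQ → F7 → S5 → R2 → G7 → B1 → HQ: 23+25+32+5+17+5 = 107
HQ → F7 → B1 → S5 → G7 → R2 → HQ: 23+19+10+27+5+25 = 109
HQ → F7 → B1 → S5 → R2 → G7 → HQ: 23+19+10+32+5+20 = 109
HQ → F7 → B1 → G7 → S5 → R2 → HQ: 23+19+17+27+32+25 = 143
HQ → F7 → B1 → G7 → R2 → S5 → HQ: 23+19+17+5+32+15 = 111
HQ → F7 → B1 → R2 → S5 → G7 → HQ: 23+19+22+32+27+20 = 143
HQ → F7 → B1 → R2 → G7 → S5 → HQ: 23+19+22+5+27+15 = 111
HQ → F7 → G7 → S5 → B1 → R2 → HQ: 23+3+27+10+22+25 = 110
HQ → F7 → G7 → S5 → R2 → B1 → HQ: 23+3+27+32+22+5 = 112
… (46 more)
HQ → B1 → S5 → F7 → G7 → R2 → HQ: 5+10+25+3+5+25 = 73  ← best
The minimum is 73.
One optimal route: HQ → B1 → S5 → F7 → G7 → R2 → HQ (or its reverse).

Shortest round trip = 73.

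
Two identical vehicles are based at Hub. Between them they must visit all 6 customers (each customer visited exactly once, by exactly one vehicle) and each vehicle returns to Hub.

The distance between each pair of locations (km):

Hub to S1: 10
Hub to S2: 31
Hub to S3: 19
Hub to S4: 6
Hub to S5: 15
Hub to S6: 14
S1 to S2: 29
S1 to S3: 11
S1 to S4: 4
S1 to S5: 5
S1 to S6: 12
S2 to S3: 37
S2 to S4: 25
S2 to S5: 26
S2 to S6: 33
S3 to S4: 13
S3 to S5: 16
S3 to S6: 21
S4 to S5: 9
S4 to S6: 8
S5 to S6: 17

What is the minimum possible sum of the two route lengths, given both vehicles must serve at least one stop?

Try each way of splitting the stops between the two vehicles (each non-empty) and, for each split, find the best tour for each vehicle:
  {S1} + {S2, S3, S4, S5, S6}: 20 + 108 = 128
  {S2} + {S1, S3, S4, S5, S6}: 62 + 66 = 128
  {S1, S2} + {S3, S4, S5, S6}: 70 + 66 = 136
  {S3} + {S1, S2, S4, S5, S6}: 38 + 88 = 126
  {S1, S3} + {S2, S4, S5, S6}: 40 + 88 = 128
  {S2, S3} + {S1, S4, S5, S6}: 87 + 46 = 133
  … (31 splits in total)
  {S4} + {S1, S2, S3, S5, S6}: 12 + 108 = 120  ← best
Best: vehicle 1 Hub → S4 → Hub = 12; vehicle 2 Hub → S2 → S5 → S1 → S3 → S6 → Hub = 108; combined 120.

Minimum combined distance: 120 km.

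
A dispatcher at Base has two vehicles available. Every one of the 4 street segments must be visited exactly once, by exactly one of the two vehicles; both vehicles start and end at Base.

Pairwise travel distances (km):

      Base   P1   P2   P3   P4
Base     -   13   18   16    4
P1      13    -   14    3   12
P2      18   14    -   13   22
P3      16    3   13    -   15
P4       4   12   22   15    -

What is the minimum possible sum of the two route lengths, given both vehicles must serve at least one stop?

Try each way of splitting the stops between the two vehicles (each non-empty) and, for each split, find the best tour for each vehicle:
  {P1} + {P2, P3, P4}: 26 + 50 = 76
  {P2} + {P1, P3, P4}: 36 + 35 = 71
  {P1, P2} + {P3, P4}: 45 + 35 = 80
  {P3} + {P1, P2, P4}: 32 + 48 = 80
  {P1, P3} + {P2, P4}: 32 + 44 = 76
  {P2, P3} + {P1, P4}: 47 + 29 = 76
  … (7 splits in total)
  {P1, P2, P3} + {P4}: 47 + 8 = 55  ← best
Best: vehicle 1 Base → P1 → P3 → P2 → Base = 47; vehicle 2 Base → P4 → Base = 8; combined 55.

55 km — the smallest possible combined total.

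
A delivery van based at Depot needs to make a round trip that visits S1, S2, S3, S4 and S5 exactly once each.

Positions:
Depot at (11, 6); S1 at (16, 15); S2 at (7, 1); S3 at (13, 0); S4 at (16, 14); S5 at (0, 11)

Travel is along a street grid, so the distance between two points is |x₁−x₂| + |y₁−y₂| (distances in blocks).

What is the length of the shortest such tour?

With 5 stops there are 5!/2 = 60 distinct round trips (a route and its reverse cost the same).
Depot - S1 - S2 - S3 - S4 - S5 - Depot: 14+23+7+17+19+16 = 96
Depot - S1 - S2 - S3 - S5 - S4 - Depot: 14+23+7+24+19+13 = 100
Depot - S1 - S2 - S4 - S3 - S5 - Depot: 14+23+22+17+24+16 = 116
Depot - S1 - S2 - S4 - S5 - S3 - Depot: 14+23+22+19+24+8 = 110
Depot - S1 - S2 - S5 - S3 - S4 - Depot: 14+23+17+24+17+13 = 108
Depot - S1 - S2 - S5 - S4 - S3 - Depot: 14+23+17+19+17+8 = 98
Depot - S1 - S3 - S2 - S4 - S5 - Depot: 14+18+7+22+19+16 = 96
Depot - S1 - S3 - S2 - S5 - S4 - Depot: 14+18+7+17+19+13 = 88
Depot - S1 - S3 - S4 - S2 - S5 - Depot: 14+18+17+22+17+16 = 104
Depot - S1 - S3 - S4 - S5 - S2 - Depot: 14+18+17+19+17+9 = 94
Depot - S1 - S3 - S5 - S2 - S4 - Depot: 14+18+24+17+22+13 = 108
Depot - S1 - S3 - S5 - S4 - S2 - Depot: 14+18+24+19+22+9 = 106
Depot - S1 - S4 - S2 - S3 - S5 - Depot: 14+1+22+7+24+16 = 84
Depot - S1 - S4 - S2 - S5 - S3 - Depot: 14+1+22+17+24+8 = 86
… (46 more)
Depot - S1 - S4 - S5 - S2 - S3 - Depot: 14+1+19+17+7+8 = 66  ← best
The minimum is 66.
One optimal route: Depot → S1 → S4 → S5 → S2 → S3 → Depot (or its reverse).

66 blocks — the shortest possible round trip.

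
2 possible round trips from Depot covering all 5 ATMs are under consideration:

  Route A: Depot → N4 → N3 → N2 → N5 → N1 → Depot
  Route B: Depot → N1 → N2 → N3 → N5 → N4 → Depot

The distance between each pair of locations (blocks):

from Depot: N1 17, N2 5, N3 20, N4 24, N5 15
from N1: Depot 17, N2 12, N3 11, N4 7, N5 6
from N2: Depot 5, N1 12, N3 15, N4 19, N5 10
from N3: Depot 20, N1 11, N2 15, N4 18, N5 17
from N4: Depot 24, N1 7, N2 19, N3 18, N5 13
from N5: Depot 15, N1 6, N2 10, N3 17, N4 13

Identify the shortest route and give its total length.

Route A: 24 + 18 + 15 + 10 + 6 + 17 = 90
Route B: 17 + 12 + 15 + 17 + 13 + 24 = 98

Shortest is Route A, total 90 blocks.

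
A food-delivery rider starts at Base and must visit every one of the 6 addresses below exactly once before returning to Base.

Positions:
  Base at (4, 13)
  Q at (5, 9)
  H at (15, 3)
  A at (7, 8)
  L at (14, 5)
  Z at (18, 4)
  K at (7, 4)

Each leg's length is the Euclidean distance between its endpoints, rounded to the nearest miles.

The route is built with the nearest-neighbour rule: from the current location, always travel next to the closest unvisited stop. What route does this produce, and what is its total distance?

Nearest-neighbour total = 39 miles; route Base → Q → A → K → L → H → Z → Base.

Base → [Q:4 / A:6 / K:9 / L:13 / H:15 / Z:17] → Q (4)
Q → [A:2 / K:5 / L:10 / H:12 / Z:14] → A (2)
A → [K:4 / L:8 / H:9 / Z:12] → K (4)
K → [L:7 / H:8 / Z:11] → L (7)
L → [H:2 / Z:4] → H (2)
H → [Z:3] → Z (3)
Return Z→Base: 17.
Total = 4 + 2 + 4 + 7 + 2 + 3 + 17 = 39.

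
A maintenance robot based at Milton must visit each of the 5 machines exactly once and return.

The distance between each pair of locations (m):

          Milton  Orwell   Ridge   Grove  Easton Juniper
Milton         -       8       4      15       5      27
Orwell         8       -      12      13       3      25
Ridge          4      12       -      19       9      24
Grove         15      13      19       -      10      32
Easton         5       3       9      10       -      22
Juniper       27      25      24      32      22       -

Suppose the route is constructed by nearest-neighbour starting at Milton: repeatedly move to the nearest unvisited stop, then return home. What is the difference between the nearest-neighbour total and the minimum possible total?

Milton: Ridge=4, Easton=5, Orwell=8, Grove=15, Juniper=27 ⇒ Ridge
Ridge: Easton=9, Orwell=12, Grove=19, Juniper=24 ⇒ Easton
Easton: Orwell=3, Grove=10, Juniper=22 ⇒ Orwell
Orwell: Grove=13, Juniper=25 ⇒ Grove
Grove: Juniper=32 ⇒ Juniper
NN route Milton → Ridge → Easton → Orwell → Grove → Juniper → Milton costs 88.
Optimal: Milton → Orwell → Grove → Easton → Juniper → Ridge → Milton costs 81 (by enumerating all 60 distinct tours).
Excess = 88 − 81 = 7.

7 m longer than the optimal tour.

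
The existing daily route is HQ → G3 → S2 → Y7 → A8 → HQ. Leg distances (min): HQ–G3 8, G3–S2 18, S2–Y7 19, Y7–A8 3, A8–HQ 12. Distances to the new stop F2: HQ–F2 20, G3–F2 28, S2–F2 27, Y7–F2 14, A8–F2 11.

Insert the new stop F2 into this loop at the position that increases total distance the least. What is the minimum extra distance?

+19 min — insert F2 between A8 and HQ.

Insertion cost between consecutive stops i–j is d(i,F2) + d(F2,j) − d(i,j):
  between HQ and G3: 20 + 28 − 8 = 40
  between G3 and S2: 28 + 27 − 18 = 37
  between S2 and Y7: 27 + 14 − 19 = 22
  between Y7 and A8: 14 + 11 − 3 = 22
  between A8 and HQ: 11 + 20 − 12 = 19
Cheapest insertion is between A8 and HQ, adding 19.
New total = 60 + 19 = 79.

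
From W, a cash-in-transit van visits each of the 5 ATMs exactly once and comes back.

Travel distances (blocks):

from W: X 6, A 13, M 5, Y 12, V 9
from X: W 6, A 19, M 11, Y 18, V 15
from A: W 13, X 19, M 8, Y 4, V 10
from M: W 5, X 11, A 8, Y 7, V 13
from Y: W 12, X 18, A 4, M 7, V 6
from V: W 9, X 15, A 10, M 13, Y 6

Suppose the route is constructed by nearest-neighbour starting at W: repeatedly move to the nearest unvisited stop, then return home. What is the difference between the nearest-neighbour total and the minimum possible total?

W: M=5, X=6, V=9, Y=12, A=13 ⇒ M
M: Y=7, A=8, X=11, V=13 ⇒ Y
Y: A=4, V=6, X=18 ⇒ A
A: V=10, X=19 ⇒ V
V: X=15 ⇒ X
NN route W → M → Y → A → V → X → W costs 47.
Optimal: W → X → M → A → Y → V → W costs 44 (by enumerating all 60 distinct tours).
Excess = 47 − 44 = 3.

The nearest-neighbour route is 3 blocks longer than optimal.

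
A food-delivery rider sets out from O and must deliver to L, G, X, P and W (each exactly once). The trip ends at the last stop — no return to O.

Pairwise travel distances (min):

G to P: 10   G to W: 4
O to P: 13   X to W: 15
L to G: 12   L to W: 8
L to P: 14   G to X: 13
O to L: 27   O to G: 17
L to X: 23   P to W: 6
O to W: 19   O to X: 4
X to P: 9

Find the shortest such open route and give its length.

There are 5! = 120 possible orderings.
O → L → G → X → P → W: 27+12+13+9+6 = 67
O → L → G → X → W → P: 27+12+13+15+6 = 73
O → L → G → P → X → W: 27+12+10+9+15 = 73
O → L → G → P → W → X: 27+12+10+6+15 = 70
O → L → G → W → X → P: 27+12+4+15+9 = 67
O → L → G → W → P → X: 27+12+4+6+9 = 58
O → L → X → G → P → W: 27+23+13+10+6 = 79
O → L → X → G → W → P: 27+23+13+4+6 = 73
O → L → X → P → G → W: 27+23+9+10+4 = 73
O → L → X → P → W → G: 27+23+9+6+4 = 69
O → L → X → W → G → P: 27+23+15+4+10 = 79
O → L → X → W → P → G: 27+23+15+6+10 = 81
O → L → P → G → X → W: 27+14+10+13+15 = 79
O → L → P → G → W → X: 27+14+10+4+15 = 70
… (106 more)
O → X → P → G → W → L: 4+9+10+4+8 = 35  ← best
The minimum is 35.
One shortest path: O → X → P → G → W → L.

Minimum one-way distance = 35 min.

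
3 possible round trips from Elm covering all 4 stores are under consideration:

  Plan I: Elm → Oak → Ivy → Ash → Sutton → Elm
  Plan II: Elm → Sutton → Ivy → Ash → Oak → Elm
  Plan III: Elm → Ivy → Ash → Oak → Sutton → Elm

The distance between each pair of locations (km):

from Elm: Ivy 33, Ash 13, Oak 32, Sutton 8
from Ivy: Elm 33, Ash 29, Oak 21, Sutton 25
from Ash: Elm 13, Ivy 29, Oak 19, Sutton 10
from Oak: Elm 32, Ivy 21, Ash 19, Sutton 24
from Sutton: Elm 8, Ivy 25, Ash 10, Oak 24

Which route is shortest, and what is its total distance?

Shortest is Plan I, total 100 km.

Plan I: 32 + 21 + 29 + 10 + 8 = 100
Plan II: 8 + 25 + 29 + 19 + 32 = 113
Plan III: 33 + 29 + 19 + 24 + 8 = 113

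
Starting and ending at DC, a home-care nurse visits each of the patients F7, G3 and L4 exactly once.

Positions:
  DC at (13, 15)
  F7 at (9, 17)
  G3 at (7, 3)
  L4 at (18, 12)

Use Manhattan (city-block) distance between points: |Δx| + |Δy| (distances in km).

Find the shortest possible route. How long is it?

50 km — the shortest possible round trip.

There are 3 distinct closed tours to check (reversals are equivalent).
DC→F7→G3→L4→DC: 6+16+20+8 = 50
DC→F7→L4→G3→DC: 6+14+20+18 = 58
DC→G3→F7→L4→DC: 18+16+14+8 = 56
The minimum is 50.
One optimal route: DC → F7 → G3 → L4 → DC (or its reverse).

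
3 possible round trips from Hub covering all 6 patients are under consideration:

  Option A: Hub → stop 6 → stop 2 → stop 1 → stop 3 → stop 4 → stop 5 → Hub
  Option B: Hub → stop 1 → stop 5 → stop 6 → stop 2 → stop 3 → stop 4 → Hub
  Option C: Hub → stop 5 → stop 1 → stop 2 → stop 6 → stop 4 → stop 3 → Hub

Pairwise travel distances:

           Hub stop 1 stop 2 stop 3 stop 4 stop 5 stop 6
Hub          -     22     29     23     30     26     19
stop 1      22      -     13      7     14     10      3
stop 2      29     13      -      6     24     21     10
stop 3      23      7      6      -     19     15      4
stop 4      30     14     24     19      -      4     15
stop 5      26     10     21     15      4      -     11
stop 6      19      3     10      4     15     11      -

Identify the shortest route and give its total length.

Option A: 19 + 10 + 13 + 7 + 19 + 4 + 26 = 98
Option B: 22 + 10 + 11 + 10 + 6 + 19 + 30 = 108
Option C: 26 + 10 + 13 + 10 + 15 + 19 + 23 = 116

Shortest is Option A, total 98.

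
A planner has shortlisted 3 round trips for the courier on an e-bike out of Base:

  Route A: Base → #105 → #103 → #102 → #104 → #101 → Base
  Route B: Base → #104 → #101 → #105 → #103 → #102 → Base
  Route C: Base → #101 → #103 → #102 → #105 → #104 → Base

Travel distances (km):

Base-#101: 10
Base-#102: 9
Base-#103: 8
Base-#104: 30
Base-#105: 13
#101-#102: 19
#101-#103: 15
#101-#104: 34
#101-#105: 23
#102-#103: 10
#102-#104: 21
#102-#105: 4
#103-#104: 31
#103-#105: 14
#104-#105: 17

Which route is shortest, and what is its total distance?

Shortest is Route C, total 86 km.

Route A: 13 + 14 + 10 + 21 + 34 + 10 = 102
Route B: 30 + 34 + 23 + 14 + 10 + 9 = 120
Route C: 10 + 15 + 10 + 4 + 17 + 30 = 86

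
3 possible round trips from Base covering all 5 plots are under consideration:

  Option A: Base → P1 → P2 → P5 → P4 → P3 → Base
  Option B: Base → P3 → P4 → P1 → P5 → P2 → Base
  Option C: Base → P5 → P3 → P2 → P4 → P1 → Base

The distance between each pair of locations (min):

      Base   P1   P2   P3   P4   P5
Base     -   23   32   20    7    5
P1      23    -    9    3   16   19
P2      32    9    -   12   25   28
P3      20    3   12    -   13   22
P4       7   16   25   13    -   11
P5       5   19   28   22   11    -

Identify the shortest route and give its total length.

103 min — Option C is the shortest.

Option A: 23 + 9 + 28 + 11 + 13 + 20 = 104
Option B: 20 + 13 + 16 + 19 + 28 + 32 = 128
Option C: 5 + 22 + 12 + 25 + 16 + 23 = 103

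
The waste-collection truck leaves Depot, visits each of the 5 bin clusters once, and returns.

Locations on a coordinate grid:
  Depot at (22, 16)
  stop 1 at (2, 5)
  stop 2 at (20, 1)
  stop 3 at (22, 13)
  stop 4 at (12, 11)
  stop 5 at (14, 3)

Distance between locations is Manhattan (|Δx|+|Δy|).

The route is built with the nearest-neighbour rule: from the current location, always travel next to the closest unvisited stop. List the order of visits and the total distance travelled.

At Depot the remaining stops are stop 3 3, stop 4 15, stop 2 17, stop 5 21, stop 1 31; go to stop 3.
At stop 3 the remaining stops are stop 4 12, stop 2 14, stop 5 18, stop 1 28; go to stop 4.
At stop 4 the remaining stops are stop 5 10, stop 1 16, stop 2 18; go to stop 5.
At stop 5 the remaining stops are stop 2 8, stop 1 14; go to stop 2.
At stop 2 the remaining stops are stop 1 22; go to stop 1.
Return stop 1→Depot: 31.
Total = 3 + 12 + 10 + 8 + 22 + 31 = 86.

Nearest-neighbour total = 86; route Depot → stop 3 → stop 4 → stop 5 → stop 2 → stop 1 → Depot.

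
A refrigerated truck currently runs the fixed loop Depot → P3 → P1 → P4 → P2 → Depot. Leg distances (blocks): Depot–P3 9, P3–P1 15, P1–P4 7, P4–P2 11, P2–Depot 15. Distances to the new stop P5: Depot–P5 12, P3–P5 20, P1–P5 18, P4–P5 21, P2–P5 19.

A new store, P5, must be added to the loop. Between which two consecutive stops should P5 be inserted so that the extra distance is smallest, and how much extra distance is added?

Insertion cost between consecutive stops i–j is d(i,P5) + d(P5,j) − d(i,j):
  between Depot and P3: 12 + 20 − 9 = 23
  between P3 and P1: 20 + 18 − 15 = 23
  between P1 and P4: 18 + 21 − 7 = 32
  between P4 and P2: 21 + 19 − 11 = 29
  between P2 and Depot: 19 + 12 − 15 = 16
Cheapest insertion is between P2 and Depot, adding 16.
New total = 57 + 16 = 73.

Minimum extra distance: 16 blocks, inserting P5 between P2 and Depot.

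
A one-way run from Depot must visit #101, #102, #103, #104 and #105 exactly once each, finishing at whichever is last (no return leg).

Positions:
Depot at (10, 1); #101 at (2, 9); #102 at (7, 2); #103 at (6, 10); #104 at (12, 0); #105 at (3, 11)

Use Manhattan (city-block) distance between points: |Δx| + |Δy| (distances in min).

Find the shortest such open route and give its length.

Shortest open route: 26 min.

There are 5! = 120 possible orderings.
Depot - #101 - #102 - #103 - #104 - #105: 16+12+9+16+20 = 73
Depot - #101 - #102 - #103 - #105 - #104: 16+12+9+4+20 = 61
Depot - #101 - #102 - #104 - #103 - #105: 16+12+7+16+4 = 55
Depot - #101 - #102 - #104 - #105 - #103: 16+12+7+20+4 = 59
Depot - #101 - #102 - #105 - #103 - #104: 16+12+13+4+16 = 61
Depot - #101 - #102 - #105 - #104 - #103: 16+12+13+20+16 = 77
Depot - #101 - #103 - #102 - #104 - #105: 16+5+9+7+20 = 57
Depot - #101 - #103 - #102 - #105 - #104: 16+5+9+13+20 = 63
Depot - #101 - #103 - #104 - #102 - #105: 16+5+16+7+13 = 57
Depot - #101 - #103 - #104 - #105 - #102: 16+5+16+20+13 = 70
Depot - #101 - #103 - #105 - #102 - #104: 16+5+4+13+7 = 45
Depot - #101 - #103 - #105 - #104 - #102: 16+5+4+20+7 = 52
Depot - #101 - #104 - #102 - #103 - #105: 16+19+7+9+4 = 55
Depot - #101 - #104 - #102 - #105 - #103: 16+19+7+13+4 = 59
… (106 more)
Depot - #104 - #102 - #103 - #105 - #101: 3+7+9+4+3 = 26  ← best
The minimum is 26.
One shortest path: Depot → #104 → #102 → #103 → #105 → #101.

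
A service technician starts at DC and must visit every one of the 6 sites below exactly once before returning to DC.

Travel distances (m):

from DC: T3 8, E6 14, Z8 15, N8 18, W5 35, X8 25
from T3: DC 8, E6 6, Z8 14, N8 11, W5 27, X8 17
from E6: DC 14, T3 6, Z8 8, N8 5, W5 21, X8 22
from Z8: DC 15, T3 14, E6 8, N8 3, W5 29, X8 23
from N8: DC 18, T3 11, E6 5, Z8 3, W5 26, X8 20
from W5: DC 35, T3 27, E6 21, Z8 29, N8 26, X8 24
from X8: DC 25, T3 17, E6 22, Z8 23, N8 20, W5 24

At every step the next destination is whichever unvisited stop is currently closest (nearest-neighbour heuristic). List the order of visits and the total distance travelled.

104 m along DC → T3 → E6 → N8 → Z8 → X8 → W5 → DC.

At DC the remaining stops are T3 8, E6 14, Z8 15, N8 18, X8 25, W5 35; go to T3.
At T3 the remaining stops are E6 6, N8 11, Z8 14, X8 17, W5 27; go to E6.
At E6 the remaining stops are N8 5, Z8 8, W5 21, X8 22; go to N8.
At N8 the remaining stops are Z8 3, X8 20, W5 26; go to Z8.
At Z8 the remaining stops are X8 23, W5 29; go to X8.
At X8 the remaining stops are W5 24; go to W5.
Return W5→DC: 35.
Total = 8 + 6 + 5 + 3 + 23 + 24 + 35 = 104.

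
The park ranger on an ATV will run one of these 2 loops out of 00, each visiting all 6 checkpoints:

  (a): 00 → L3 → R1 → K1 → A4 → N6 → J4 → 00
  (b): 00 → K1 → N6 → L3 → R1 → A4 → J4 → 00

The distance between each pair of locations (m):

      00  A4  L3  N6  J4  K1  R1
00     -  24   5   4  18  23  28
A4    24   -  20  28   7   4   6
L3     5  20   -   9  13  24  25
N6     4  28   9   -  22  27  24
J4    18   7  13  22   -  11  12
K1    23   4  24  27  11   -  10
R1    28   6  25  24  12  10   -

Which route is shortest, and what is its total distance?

(a): 5 + 25 + 10 + 4 + 28 + 22 + 18 = 112
(b): 23 + 27 + 9 + 25 + 6 + 7 + 18 = 115

Shortest is (a), total 112 m.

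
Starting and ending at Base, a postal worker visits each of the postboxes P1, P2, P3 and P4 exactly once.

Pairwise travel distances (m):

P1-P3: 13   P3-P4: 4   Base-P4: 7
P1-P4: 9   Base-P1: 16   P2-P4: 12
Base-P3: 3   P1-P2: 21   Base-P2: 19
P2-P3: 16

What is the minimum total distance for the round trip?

With 4 stops there are 4!/2 = 12 distinct round trips (a route and its reverse cost the same).
Base - P1 - P2 - P3 - P4 - Base: 16+21+16+4+7 = 64
Base - P1 - P2 - P4 - P3 - Base: 16+21+12+4+3 = 56
Base - P1 - P3 - P2 - P4 - Base: 16+13+16+12+7 = 64
Base - P1 - P3 - P4 - P2 - Base: 16+13+4+12+19 = 64
Base - P1 - P4 - P2 - P3 - Base: 16+9+12+16+3 = 56
Base - P1 - P4 - P3 - P2 - Base: 16+9+4+16+19 = 64
Base - P2 - P1 - P3 - P4 - Base: 19+21+13+4+7 = 64
Base - P2 - P1 - P4 - P3 - Base: 19+21+9+4+3 = 56
Base - P2 - P3 - P1 - P4 - Base: 19+16+13+9+7 = 64
Base - P2 - P4 - P1 - P3 - Base: 19+12+9+13+3 = 56
Base - P3 - P1 - P2 - P4 - Base: 3+13+21+12+7 = 56
Base - P3 - P2 - P1 - P4 - Base: 3+16+21+9+7 = 56
The minimum is 56.
One optimal route: Base → P1 → P2 → P4 → P3 → Base (or its reverse).

Minimum total distance: 56 m.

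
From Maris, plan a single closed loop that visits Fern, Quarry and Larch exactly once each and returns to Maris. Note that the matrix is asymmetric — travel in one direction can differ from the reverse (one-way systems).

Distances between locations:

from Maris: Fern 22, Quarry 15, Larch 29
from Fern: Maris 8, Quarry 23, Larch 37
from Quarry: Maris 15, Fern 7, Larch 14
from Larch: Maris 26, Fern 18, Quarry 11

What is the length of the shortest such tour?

Maris → Fern → Quarry → Larch → Maris: 22+23+14+26 = 85
Maris → Fern → Larch → Quarry → Maris: 22+37+11+15 = 85
Maris → Quarry → Fern → Larch → Maris: 15+7+37+26 = 85
Maris → Quarry → Larch → Fern → Maris: 15+14+18+8 = 55
Maris → Larch → Fern → Quarry → Maris: 29+18+23+15 = 85
Maris → Larch → Quarry → Fern → Maris: 29+11+7+8 = 55
The minimum is 55.
One optimal route: Maris → Quarry → Larch → Fern → Maris.

Shortest round trip = 55.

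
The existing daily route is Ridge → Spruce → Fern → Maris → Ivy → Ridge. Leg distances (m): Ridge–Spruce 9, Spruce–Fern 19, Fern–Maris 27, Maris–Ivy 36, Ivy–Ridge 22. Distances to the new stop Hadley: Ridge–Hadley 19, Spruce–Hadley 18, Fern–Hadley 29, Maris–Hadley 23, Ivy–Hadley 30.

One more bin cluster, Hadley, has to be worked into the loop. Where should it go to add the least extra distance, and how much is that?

Insertion cost between consecutive stops i–j is d(i,Hadley) + d(Hadley,j) − d(i,j):
  between Ridge and Spruce: 19 + 18 − 9 = 28
  between Spruce and Fern: 18 + 29 − 19 = 28
  between Fern and Maris: 29 + 23 − 27 = 25
  between Maris and Ivy: 23 + 30 − 36 = 17
  between Ivy and Ridge: 30 + 19 − 22 = 27
Cheapest insertion is between Maris and Ivy, adding 17.
New total = 113 + 17 = 130.

+17 m — insert Hadley between Maris and Ivy.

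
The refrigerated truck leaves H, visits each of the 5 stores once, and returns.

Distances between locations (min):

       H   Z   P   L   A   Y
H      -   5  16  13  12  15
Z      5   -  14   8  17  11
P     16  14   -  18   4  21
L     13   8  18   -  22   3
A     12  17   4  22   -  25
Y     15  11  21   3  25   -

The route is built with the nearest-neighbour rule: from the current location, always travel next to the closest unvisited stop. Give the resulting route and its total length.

H → [Z:5 / A:12 / L:13 / Y:15 / P:16] → Z (5)
Z → [L:8 / Y:11 / P:14 / A:17] → L (8)
L → [Y:3 / P:18 / A:22] → Y (3)
Y → [P:21 / A:25] → P (21)
P → [A:4] → A (4)
Return A→H: 12.
Total = 5 + 8 + 3 + 21 + 4 + 12 = 53.

53 min along H → Z → L → Y → P → A → H.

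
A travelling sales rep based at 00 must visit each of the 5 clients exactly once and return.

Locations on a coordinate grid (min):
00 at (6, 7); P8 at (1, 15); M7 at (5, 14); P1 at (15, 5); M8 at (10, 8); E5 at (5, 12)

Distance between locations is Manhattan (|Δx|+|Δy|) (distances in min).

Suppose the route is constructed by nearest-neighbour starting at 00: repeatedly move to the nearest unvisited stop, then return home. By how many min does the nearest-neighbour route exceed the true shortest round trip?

2 min longer than the optimal tour.

00: M8=5, E5=6, M7=8, P1=11, P8=13 ⇒ M8
M8: P1=8, E5=9, M7=11, P8=16 ⇒ P1
P1: E5=17, M7=19, P8=24 ⇒ E5
E5: M7=2, P8=7 ⇒ M7
M7: P8=5 ⇒ P8
NN route 00 → M8 → P1 → E5 → M7 → P8 → 00 costs 50.
Optimal: 00 → P8 → M7 → E5 → M8 → P1 → 00 costs 48 (by enumerating all 60 distinct tours).
Excess = 50 − 48 = 2.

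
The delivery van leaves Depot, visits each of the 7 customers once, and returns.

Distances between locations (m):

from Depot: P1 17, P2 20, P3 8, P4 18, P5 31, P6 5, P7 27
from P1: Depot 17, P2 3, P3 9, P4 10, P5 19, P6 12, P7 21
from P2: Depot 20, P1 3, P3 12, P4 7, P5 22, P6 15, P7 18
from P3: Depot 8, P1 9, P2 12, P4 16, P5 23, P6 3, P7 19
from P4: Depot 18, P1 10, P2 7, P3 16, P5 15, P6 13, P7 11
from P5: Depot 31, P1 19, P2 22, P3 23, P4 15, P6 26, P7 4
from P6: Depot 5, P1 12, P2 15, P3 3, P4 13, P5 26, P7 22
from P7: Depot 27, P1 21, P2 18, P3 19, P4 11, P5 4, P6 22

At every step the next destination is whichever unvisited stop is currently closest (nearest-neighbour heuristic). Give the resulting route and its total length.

Depot → [P6:5 / P3:8 / P1:17 / P4:18 / P2:20 / P7:27 / P5:31] → P6 (5)
P6 → [P3:3 / P1:12 / P4:13 / P2:15 / P7:22 / P5:26] → P3 (3)
P3 → [P1:9 / P2:12 / P4:16 / P7:19 / P5:23] → P1 (9)
P1 → [P2:3 / P4:10 / P5:19 / P7:21] → P2 (3)
P2 → [P4:7 / P7:18 / P5:22] → P4 (7)
P4 → [P7:11 / P5:15] → P7 (11)
P7 → [P5:4] → P5 (4)
Return P5→Depot: 31.
Total = 5 + 3 + 9 + 3 + 7 + 11 + 4 + 31 = 73.

Total distance 73 m via the nearest-neighbour route Depot → P6 → P3 → P1 → P2 → P4 → P7 → P5 → Depot.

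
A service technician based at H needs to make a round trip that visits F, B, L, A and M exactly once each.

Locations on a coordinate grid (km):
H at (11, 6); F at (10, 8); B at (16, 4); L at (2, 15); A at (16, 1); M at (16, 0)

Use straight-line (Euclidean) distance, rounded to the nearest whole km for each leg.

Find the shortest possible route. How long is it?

Minimum total distance: 43 km.

With 5 stops there are 5!/2 = 60 distinct round trips (a route and its reverse cost the same).
H - F - B - L - A - M - H: 2+7+18+20+1+8 = 56
H - F - B - L - M - A - H: 2+7+18+21+1+7 = 56
H - F - B - A - L - M - H: 2+7+3+20+21+8 = 61
H - F - B - A - M - L - H: 2+7+3+1+21+13 = 47
H - F - B - M - L - A - H: 2+7+4+21+20+7 = 61
H - F - B - M - A - L - H: 2+7+4+1+20+13 = 47
H - F - L - B - A - M - H: 2+11+18+3+1+8 = 43
H - F - L - B - M - A - H: 2+11+18+4+1+7 = 43
H - F - L - A - B - M - H: 2+11+20+3+4+8 = 48
H - F - L - A - M - B - H: 2+11+20+1+4+5 = 43
H - F - L - M - B - A - H: 2+11+21+4+3+7 = 48
H - F - L - M - A - B - H: 2+11+21+1+3+5 = 43
H - F - A - B - L - M - H: 2+9+3+18+21+8 = 61
H - F - A - B - M - L - H: 2+9+3+4+21+13 = 52
… (46 more)
The minimum is 43.
One optimal route: H → F → L → B → A → M → H (or its reverse).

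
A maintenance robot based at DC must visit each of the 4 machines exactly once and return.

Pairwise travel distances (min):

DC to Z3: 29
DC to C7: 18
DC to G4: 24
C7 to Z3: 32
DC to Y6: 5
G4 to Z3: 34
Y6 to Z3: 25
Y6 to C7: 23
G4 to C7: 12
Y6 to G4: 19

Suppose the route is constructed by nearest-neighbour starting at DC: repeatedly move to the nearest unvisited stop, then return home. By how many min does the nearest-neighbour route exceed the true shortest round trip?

The nearest-neighbour route is 3 min longer than optimal.

From DC: Y6=5, C7=18, G4=24, Z3=29 → choose Y6 (5).
From Y6: G4=19, C7=23, Z3=25 → choose G4 (19).
From G4: C7=12, Z3=34 → choose C7 (12).
From C7: Z3=32 → choose Z3 (32).
NN route DC → Y6 → G4 → C7 → Z3 → DC costs 97.
Optimal: DC → Y6 → Z3 → G4 → C7 → DC costs 94 (by enumerating all 12 distinct tours).
Excess = 97 − 94 = 3.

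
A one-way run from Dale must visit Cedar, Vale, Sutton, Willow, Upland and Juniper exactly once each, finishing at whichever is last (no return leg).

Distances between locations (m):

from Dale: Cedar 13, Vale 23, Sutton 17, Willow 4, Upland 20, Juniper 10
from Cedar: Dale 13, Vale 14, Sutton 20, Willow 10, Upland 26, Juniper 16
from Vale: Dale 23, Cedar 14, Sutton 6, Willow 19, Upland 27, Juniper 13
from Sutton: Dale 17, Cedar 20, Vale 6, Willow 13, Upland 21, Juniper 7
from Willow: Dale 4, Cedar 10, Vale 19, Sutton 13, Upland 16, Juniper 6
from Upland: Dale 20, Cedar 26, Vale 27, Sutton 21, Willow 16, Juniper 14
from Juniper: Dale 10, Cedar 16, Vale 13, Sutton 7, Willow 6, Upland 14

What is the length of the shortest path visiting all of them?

There are 6! = 720 possible orderings.
Dale - Cedar - Vale - Sutton - Willow - Upland - Juniper: 13+14+6+13+16+14 = 76
Dale - Cedar - Vale - Sutton - Willow - Juniper - Upland: 13+14+6+13+6+14 = 66
Dale - Cedar - Vale - Sutton - Upland - Willow - Juniper: 13+14+6+21+16+6 = 76
Dale - Cedar - Vale - Sutton - Upland - Juniper - Willow: 13+14+6+21+14+6 = 74
Dale - Cedar - Vale - Sutton - Juniper - Willow - Upland: 13+14+6+7+6+16 = 62
Dale - Cedar - Vale - Sutton - Juniper - Upland - Willow: 13+14+6+7+14+16 = 70
Dale - Cedar - Vale - Willow - Sutton - Upland - Juniper: 13+14+19+13+21+14 = 94
Dale - Cedar - Vale - Willow - Sutton - Juniper - Upland: 13+14+19+13+7+14 = 80
… (712 more)
Dale - Willow - Cedar - Vale - Sutton - Juniper - Upland: 4+10+14+6+7+14 = 55  ← best
The minimum is 55.
One shortest path: Dale → Willow → Cedar → Vale → Sutton → Juniper → Upland.

Shortest open route: 55 m.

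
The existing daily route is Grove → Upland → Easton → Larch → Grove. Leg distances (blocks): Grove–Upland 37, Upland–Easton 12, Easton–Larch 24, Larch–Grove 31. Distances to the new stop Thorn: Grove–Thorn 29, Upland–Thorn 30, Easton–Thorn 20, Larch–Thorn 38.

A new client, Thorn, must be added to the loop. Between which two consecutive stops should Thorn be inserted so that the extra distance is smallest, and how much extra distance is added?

Adding 22 blocks by placing Thorn on the Grove–Upland leg.

Insertion cost between consecutive stops i–j is d(i,Thorn) + d(Thorn,j) − d(i,j):
  between Grove and Upland: 29 + 30 − 37 = 22
  between Upland and Easton: 30 + 20 − 12 = 38
  between Easton and Larch: 20 + 38 − 24 = 34
  between Larch and Grove: 38 + 29 − 31 = 36
Cheapest insertion is between Grove and Upland, adding 22.
New total = 104 + 22 = 126.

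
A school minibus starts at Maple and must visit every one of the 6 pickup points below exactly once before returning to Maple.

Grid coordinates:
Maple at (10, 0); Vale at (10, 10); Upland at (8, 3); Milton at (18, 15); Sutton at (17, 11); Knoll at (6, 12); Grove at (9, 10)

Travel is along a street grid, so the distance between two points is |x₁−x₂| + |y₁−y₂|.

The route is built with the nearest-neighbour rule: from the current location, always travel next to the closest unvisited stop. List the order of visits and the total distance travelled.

Nearest-neighbour total = 60; route Maple → Upland → Grove → Vale → Knoll → Sutton → Milton → Maple.

Maple → [Upland:5 / Vale:10 / Grove:11 / Knoll:16 / Sutton:18 / Milton:23] → Upland (5)
Upland → [Grove:8 / Vale:9 / Knoll:11 / Sutton:17 / Milton:22] → Grove (8)
Grove → [Vale:1 / Knoll:5 / Sutton:9 / Milton:14] → Vale (1)
Vale → [Knoll:6 / Sutton:8 / Milton:13] → Knoll (6)
Knoll → [Sutton:12 / Milton:15] → Sutton (12)
Sutton → [Milton:5] → Milton (5)
Return Milton→Maple: 23.
Total = 5 + 8 + 1 + 6 + 12 + 5 + 23 = 60.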